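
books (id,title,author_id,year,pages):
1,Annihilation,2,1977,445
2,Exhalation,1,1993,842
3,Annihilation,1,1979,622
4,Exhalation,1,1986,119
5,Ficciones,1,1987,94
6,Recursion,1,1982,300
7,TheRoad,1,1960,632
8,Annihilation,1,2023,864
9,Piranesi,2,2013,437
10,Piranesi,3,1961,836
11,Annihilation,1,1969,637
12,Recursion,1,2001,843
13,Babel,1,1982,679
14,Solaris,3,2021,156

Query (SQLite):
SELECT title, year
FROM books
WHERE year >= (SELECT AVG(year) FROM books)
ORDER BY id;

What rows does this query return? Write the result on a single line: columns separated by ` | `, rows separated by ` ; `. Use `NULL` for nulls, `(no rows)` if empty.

Exhalation | 1993 ; Annihilation | 2023 ; Piranesi | 2013 ; Recursion | 2001 ; Solaris | 2021

Scalar subquery: AVG(year) over all books rows = 1988.142857 (≈; comparison uses full precision).
Keep rows where year >= that value.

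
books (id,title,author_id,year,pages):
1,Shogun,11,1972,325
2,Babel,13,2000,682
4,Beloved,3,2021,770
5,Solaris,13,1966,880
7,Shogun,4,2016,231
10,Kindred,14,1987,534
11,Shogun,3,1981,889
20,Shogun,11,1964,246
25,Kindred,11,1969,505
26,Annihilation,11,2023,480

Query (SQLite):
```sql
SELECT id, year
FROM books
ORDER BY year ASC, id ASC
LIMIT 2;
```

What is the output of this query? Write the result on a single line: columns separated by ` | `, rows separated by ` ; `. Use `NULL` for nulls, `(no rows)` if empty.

20 | 1964 ; 5 | 1966

Sort by year asc, tiebreak id asc: (1964, id=20), (1966, id=5), (1969, id=25), (1972, id=1), (1981, id=11) …. Take first 2.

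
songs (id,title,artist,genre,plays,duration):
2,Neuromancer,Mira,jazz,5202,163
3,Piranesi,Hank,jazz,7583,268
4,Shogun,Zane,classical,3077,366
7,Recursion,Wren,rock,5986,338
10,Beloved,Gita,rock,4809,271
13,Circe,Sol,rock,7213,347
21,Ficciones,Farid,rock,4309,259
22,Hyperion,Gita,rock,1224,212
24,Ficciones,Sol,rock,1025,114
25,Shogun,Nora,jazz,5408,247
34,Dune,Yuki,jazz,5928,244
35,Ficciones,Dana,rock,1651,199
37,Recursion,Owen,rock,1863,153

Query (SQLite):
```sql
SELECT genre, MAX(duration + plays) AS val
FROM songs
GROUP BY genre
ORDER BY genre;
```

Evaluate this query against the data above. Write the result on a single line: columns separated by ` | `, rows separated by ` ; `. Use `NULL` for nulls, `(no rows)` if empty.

classical | 3443 ; jazz | 7851 ; rock | 7560

For each row compute duration + plays.
Group by genre; take MAX of the expression per group.
  classical: ids {4} → MAX(duration + plays)=3443
  jazz: ids {2, 3, 25, 34} → MAX(duration + plays)=7851
  rock: ids {7, 10, 13, 21, 22, 24, 35, 37} → MAX(duration + plays)=7560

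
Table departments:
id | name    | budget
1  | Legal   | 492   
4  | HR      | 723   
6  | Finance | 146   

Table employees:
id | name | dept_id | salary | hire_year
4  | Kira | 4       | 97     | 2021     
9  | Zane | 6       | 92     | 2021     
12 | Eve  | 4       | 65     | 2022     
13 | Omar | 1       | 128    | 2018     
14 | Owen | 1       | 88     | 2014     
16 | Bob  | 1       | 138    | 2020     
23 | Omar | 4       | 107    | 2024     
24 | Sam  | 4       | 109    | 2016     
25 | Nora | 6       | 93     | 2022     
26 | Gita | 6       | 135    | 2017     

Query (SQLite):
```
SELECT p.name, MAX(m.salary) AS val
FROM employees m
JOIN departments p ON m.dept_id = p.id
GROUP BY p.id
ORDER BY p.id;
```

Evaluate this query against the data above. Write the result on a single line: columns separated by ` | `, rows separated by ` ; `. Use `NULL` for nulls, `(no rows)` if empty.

Legal | 138 ; HR | 109 ; Finance | 135

Join each employees row to its departments via dept_id.
Group joined rows by departments.id; compute MAX(m.salary) per group.
  1: ids {13, 14, 16} → MAX(m.salary)=138
  4: ids {4, 12, 23, 24} → MAX(m.salary)=109
  6: ids {9, 25, 26} → MAX(m.salary)=135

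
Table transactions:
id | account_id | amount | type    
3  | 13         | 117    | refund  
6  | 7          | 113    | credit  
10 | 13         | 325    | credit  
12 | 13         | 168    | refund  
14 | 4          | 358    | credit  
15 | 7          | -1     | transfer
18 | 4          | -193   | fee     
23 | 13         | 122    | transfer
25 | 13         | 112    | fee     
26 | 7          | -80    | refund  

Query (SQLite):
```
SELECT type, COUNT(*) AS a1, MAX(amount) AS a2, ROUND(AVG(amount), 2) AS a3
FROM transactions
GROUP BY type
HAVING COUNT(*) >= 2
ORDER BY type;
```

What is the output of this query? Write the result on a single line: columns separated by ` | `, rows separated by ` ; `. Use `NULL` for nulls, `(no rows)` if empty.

credit | 3 | 358 | 265.33 ; fee | 2 | 112 | -40.5 ; refund | 3 | 168 | 68.33 ; transfer | 2 | 122 | 60.5

Group transactions by type.
Per group compute: COUNT(*), MAX(amount), ROUND(AVG(amount), 2).
HAVING: drop groups with fewer than 2 rows.
  credit: ids {6, 10, 14} → COUNT(*)=3, MAX(amount)=358, ROUND(AVG(amount), 2)=265.33
  fee: ids {18, 25} → COUNT(*)=2, MAX(amount)=112, ROUND(AVG(amount), 2)=-40.5
  refund: ids {3, 12, 26} → COUNT(*)=3, MAX(amount)=168, ROUND(AVG(amount), 2)=68.33
  transfer: ids {15, 23} → COUNT(*)=2, MAX(amount)=122, ROUND(AVG(amount), 2)=60.5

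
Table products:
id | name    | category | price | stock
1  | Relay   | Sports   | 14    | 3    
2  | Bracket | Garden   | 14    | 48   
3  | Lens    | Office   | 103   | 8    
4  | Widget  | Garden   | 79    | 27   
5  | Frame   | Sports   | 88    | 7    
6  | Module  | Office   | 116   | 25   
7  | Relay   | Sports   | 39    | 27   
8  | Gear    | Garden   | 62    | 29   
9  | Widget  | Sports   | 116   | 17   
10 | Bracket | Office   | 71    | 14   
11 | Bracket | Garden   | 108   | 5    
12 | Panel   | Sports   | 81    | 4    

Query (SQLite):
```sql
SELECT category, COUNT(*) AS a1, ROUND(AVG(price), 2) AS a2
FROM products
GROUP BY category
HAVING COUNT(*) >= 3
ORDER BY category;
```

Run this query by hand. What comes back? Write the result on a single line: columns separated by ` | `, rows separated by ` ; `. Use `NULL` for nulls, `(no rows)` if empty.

Group products by category.
Per group compute: COUNT(*), ROUND(AVG(price), 2).
HAVING: drop groups with fewer than 3 rows.
  Garden: ids {2, 4, 8, 11} → COUNT(*)=4, ROUND(AVG(price), 2)=65.75
  Office: ids {3, 6, 10} → COUNT(*)=3, ROUND(AVG(price), 2)=96.67
  Sports: ids {1, 5, 7, 9, 12} → COUNT(*)=5, ROUND(AVG(price), 2)=67.6

Garden | 4 | 65.75 ; Office | 3 | 96.67 ; Sports | 5 | 67.6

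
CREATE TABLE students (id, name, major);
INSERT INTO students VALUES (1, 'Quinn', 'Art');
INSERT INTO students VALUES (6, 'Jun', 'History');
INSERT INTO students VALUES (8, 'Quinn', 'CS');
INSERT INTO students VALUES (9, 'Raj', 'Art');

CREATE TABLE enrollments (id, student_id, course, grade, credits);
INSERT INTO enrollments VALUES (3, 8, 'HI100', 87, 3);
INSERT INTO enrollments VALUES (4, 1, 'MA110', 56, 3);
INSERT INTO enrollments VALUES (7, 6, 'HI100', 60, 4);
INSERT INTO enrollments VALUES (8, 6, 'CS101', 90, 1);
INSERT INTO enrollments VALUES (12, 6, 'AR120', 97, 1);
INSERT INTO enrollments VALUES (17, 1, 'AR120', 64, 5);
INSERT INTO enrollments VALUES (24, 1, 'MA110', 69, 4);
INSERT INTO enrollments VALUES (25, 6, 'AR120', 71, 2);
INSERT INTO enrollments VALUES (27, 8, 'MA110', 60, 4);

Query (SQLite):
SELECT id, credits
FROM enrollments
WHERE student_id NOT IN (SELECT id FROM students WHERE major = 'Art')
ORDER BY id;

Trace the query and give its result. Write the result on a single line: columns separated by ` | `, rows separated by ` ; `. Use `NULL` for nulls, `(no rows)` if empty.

Inner query: students.id where major = 'Art'.
Outer: keep enrollments rows whose student_id is not in that set.
Inner query → {1, 9}

3 | 3 ; 7 | 4 ; 8 | 1 ; 12 | 1 ; 25 | 2 ; 27 | 4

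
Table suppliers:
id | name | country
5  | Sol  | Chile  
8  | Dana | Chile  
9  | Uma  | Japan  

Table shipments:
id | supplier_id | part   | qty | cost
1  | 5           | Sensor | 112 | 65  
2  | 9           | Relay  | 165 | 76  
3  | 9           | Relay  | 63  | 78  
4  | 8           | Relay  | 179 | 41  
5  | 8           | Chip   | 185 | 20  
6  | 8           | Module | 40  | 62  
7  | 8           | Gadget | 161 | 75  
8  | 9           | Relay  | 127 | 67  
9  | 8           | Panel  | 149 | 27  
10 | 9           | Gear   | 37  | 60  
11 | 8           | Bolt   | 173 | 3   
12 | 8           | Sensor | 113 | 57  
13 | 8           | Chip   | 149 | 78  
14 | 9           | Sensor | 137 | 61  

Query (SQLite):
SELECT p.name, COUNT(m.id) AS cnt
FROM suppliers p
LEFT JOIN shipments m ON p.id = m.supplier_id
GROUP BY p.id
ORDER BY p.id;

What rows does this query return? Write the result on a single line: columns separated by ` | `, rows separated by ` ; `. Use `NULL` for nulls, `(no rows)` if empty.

Sol | 1 ; Dana | 8 ; Uma | 5

LEFT JOIN keeps every suppliers row; unmatched ones get NULL for shipments columns.
Group by suppliers.id and compute COUNT(m.id). COUNT(col) of an all-NULL group is 0.
  5: ids {1} → COUNT(m.id)=1
  8: ids {4, 5, 6, 7, 9, 11, 12, 13} → COUNT(m.id)=8
  9: ids {2, 3, 8, 10, 14} → COUNT(m.id)=5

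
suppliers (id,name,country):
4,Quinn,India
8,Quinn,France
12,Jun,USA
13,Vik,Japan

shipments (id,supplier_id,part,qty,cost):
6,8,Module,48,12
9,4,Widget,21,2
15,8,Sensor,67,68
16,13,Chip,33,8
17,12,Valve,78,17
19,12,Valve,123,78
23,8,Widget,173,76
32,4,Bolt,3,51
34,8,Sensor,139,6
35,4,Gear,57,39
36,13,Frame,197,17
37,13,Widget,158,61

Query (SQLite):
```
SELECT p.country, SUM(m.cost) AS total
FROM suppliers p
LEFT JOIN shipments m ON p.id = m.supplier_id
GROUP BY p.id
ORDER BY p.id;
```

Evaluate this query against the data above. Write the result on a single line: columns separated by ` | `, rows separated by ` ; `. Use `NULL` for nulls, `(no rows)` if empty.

India | 92 ; France | 162 ; USA | 95 ; Japan | 86

LEFT JOIN keeps every suppliers row; unmatched ones get NULL for shipments columns.
Group by suppliers.id and compute SUM(m.cost). SUM over an all-NULL group is NULL.
  4: ids {9, 32, 35} → SUM(m.cost)=92
  8: ids {6, 15, 23, 34} → SUM(m.cost)=162
  12: ids {17, 19} → SUM(m.cost)=95
  13: ids {16, 36, 37} → SUM(m.cost)=86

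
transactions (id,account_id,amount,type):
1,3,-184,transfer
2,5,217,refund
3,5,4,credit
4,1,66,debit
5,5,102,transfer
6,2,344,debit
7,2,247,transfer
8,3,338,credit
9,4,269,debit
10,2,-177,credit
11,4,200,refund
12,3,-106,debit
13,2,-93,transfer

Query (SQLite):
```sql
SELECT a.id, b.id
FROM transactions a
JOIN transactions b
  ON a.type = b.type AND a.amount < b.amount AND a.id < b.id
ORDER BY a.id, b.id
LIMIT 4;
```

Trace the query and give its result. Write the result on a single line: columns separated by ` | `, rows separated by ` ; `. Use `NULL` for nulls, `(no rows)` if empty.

Pairs (a,b) with same type, a.amount < b.amount, a.id < b.id.
type groups: credit:{3,8,10} debit:{4,6,9,12} refund:{2,11} transfer:{1,5,7,13}
Ordered by (a.id, b.id); first 4.

1 | 5 ; 1 | 7 ; 1 | 13 ; 3 | 8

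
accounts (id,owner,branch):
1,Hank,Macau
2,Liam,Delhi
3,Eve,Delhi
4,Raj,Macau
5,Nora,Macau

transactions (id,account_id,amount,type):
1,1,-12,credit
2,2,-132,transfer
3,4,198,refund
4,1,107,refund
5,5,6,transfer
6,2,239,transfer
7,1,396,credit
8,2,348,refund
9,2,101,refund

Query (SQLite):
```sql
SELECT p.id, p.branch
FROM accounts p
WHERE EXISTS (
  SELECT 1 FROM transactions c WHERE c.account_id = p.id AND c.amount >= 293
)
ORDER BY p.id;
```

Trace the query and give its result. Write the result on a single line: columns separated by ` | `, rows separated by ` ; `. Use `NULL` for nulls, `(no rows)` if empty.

For each accounts row, check whether any transactions with matching account_id has amount >= 293.
Keep rows where that is true.

1 | Macau ; 2 | Delhi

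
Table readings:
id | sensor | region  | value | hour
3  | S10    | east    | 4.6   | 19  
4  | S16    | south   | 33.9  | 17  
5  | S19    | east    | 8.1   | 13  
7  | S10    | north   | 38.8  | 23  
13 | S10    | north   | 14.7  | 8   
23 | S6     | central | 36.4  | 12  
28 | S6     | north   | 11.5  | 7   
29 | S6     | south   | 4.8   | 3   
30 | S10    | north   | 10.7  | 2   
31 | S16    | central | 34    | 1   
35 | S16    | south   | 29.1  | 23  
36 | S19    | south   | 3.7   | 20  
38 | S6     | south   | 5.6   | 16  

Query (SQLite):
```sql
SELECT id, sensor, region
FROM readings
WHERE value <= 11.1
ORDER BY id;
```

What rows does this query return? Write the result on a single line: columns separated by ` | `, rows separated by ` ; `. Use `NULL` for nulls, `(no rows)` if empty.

3 | S10 | east ; 5 | S19 | east ; 29 | S6 | south ; 30 | S10 | north ; 36 | S19 | south ; 38 | S6 | south

value <= 11.1: ids {3, 5, 29, 30, 36, 38}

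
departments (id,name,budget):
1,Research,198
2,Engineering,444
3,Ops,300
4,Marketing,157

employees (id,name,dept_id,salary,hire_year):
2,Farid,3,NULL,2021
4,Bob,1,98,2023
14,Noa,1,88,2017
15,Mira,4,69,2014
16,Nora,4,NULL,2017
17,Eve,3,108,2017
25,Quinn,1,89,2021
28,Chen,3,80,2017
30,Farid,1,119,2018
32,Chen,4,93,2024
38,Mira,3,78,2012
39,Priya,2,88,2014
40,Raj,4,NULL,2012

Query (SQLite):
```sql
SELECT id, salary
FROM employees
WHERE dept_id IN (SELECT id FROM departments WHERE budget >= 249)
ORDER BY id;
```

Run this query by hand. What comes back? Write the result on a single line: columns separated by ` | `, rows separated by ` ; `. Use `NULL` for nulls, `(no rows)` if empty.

2 | NULL ; 17 | 108 ; 28 | 80 ; 38 | 78 ; 39 | 88

Inner query: departments.id where budget >= 249.
Outer: keep employees rows whose dept_id is in that set.
Inner query → {2, 3}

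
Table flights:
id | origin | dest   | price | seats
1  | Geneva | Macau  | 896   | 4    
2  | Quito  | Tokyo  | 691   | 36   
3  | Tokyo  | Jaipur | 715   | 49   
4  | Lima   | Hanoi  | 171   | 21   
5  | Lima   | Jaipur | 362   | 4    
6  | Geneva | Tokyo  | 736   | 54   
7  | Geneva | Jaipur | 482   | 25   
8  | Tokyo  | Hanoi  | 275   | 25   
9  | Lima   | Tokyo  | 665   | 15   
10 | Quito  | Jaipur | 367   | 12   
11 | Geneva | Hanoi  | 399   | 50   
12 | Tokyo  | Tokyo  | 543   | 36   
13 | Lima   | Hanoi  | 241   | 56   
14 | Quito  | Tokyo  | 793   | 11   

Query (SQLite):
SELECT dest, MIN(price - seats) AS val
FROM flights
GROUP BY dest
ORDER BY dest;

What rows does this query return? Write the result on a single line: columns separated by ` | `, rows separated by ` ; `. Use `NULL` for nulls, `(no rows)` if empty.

Hanoi | 150 ; Jaipur | 355 ; Macau | 892 ; Tokyo | 507

For each row compute price - seats.
Group by dest; take MIN of the expression per group.
  Hanoi: ids {4, 8, 11, 13} → MIN(price - seats)=150
  Jaipur: ids {3, 5, 7, 10} → MIN(price - seats)=355
  Macau: ids {1} → MIN(price - seats)=892
  Tokyo: ids {2, 6, 9, 12, 14} → MIN(price - seats)=507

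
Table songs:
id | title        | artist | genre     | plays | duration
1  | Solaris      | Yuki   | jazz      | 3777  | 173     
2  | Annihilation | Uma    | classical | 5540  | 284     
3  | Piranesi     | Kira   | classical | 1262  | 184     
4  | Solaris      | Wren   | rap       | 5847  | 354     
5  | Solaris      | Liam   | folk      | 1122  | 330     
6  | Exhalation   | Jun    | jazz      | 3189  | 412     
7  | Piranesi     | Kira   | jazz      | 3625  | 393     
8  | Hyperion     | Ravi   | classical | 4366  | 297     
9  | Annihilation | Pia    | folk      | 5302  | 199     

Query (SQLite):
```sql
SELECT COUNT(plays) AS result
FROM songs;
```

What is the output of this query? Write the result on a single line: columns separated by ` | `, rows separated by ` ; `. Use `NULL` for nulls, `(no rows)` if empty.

All plays values: [3777, 5540, 1262, 5847, 1122, 3189, 3625, 4366, 5302].
COUNT(plays) counts non-NULL values → 9.

9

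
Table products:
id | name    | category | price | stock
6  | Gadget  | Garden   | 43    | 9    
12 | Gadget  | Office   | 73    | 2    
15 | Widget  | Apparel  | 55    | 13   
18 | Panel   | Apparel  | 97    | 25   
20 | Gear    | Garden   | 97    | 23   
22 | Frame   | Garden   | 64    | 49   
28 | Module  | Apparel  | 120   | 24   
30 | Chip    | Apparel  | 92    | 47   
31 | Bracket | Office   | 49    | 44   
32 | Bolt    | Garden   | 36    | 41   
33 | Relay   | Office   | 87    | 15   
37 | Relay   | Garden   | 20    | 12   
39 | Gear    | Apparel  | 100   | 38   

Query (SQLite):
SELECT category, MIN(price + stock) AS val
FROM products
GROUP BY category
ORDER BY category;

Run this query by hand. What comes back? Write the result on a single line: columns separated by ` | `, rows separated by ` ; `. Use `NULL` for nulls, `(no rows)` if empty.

Apparel | 68 ; Garden | 32 ; Office | 75

For each row compute price + stock.
Group by category; take MIN of the expression per group.
  Apparel: ids {15, 18, 28, 30, 39} → MIN(price + stock)=68
  Garden: ids {6, 20, 22, 32, 37} → MIN(price + stock)=32
  Office: ids {12, 31, 33} → MIN(price + stock)=75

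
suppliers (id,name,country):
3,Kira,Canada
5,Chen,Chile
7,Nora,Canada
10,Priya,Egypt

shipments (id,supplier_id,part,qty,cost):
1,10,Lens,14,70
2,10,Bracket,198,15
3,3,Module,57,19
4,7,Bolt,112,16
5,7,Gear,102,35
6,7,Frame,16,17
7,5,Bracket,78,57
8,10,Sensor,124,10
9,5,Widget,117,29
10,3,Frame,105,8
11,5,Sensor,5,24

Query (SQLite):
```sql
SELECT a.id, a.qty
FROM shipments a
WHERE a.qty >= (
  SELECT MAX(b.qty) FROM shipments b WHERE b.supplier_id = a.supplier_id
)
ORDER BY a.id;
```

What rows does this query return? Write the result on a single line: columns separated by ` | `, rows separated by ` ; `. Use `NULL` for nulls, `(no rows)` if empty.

For each shipments row a, compute MAX(qty) over rows sharing a.supplier_id.
Keep row a if a.qty >= that per-group MAX.
  supplier_id=3: MAX(qty) = 105
  supplier_id=5: MAX(qty) = 117
  supplier_id=7: MAX(qty) = 112
  supplier_id=10: MAX(qty) = 198

2 | 198 ; 4 | 112 ; 9 | 117 ; 10 | 105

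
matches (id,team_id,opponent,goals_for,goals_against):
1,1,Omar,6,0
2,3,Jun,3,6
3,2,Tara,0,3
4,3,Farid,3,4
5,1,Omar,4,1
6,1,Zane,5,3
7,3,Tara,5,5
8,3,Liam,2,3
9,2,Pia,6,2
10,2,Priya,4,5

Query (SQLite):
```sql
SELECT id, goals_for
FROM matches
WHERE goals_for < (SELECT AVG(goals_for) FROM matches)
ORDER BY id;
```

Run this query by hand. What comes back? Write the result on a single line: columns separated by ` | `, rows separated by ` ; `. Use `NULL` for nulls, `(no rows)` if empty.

2 | 3 ; 3 | 0 ; 4 | 3 ; 8 | 2

Scalar subquery: AVG(goals_for) over all matches rows = 3.8.
Keep rows where goals_for < that value.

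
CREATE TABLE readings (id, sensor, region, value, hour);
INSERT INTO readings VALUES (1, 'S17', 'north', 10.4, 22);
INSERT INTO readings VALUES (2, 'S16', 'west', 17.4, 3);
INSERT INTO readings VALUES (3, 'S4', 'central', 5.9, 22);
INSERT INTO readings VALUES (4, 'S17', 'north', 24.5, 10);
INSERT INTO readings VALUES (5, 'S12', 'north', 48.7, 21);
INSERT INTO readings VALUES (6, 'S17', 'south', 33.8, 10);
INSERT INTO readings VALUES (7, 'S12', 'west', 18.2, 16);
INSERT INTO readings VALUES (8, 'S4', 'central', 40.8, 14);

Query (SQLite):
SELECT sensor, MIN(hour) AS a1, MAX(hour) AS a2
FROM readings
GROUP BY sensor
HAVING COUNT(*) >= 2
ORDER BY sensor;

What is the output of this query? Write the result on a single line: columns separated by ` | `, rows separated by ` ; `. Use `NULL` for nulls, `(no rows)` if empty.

S12 | 16 | 21 ; S17 | 10 | 22 ; S4 | 14 | 22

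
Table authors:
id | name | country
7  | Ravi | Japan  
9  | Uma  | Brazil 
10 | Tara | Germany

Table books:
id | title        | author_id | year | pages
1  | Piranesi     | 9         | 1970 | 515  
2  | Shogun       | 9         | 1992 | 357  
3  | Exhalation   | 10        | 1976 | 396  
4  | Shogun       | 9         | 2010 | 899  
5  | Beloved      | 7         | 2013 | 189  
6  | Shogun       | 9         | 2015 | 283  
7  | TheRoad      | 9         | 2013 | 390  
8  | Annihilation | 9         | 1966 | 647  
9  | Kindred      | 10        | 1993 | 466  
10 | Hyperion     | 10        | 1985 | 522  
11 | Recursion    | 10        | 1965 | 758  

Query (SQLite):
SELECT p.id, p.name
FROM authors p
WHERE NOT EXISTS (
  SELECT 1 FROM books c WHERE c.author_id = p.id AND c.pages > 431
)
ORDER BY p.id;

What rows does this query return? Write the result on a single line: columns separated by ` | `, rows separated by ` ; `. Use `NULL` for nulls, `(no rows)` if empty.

7 | Ravi

For each authors row, check whether any books with matching author_id has pages > 431.
Keep rows where that is false.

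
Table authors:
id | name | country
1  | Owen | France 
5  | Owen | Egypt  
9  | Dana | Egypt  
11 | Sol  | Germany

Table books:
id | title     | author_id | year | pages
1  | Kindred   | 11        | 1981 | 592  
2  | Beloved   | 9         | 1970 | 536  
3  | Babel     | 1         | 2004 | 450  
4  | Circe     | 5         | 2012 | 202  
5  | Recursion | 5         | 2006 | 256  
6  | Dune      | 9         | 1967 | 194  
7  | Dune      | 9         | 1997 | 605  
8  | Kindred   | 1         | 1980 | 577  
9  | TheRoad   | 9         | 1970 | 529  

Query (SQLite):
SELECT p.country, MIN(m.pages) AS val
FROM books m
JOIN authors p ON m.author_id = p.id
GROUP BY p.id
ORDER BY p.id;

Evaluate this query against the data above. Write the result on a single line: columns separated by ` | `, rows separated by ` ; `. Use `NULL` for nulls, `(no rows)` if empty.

France | 450 ; Egypt | 202 ; Egypt | 194 ; Germany | 592

Join each books row to its authors via author_id.
Group joined rows by authors.id; compute MIN(m.pages) per group.
  1: ids {3, 8} → MIN(m.pages)=450
  5: ids {4, 5} → MIN(m.pages)=202
  9: ids {2, 6, 7, 9} → MIN(m.pages)=194
  11: ids {1} → MIN(m.pages)=592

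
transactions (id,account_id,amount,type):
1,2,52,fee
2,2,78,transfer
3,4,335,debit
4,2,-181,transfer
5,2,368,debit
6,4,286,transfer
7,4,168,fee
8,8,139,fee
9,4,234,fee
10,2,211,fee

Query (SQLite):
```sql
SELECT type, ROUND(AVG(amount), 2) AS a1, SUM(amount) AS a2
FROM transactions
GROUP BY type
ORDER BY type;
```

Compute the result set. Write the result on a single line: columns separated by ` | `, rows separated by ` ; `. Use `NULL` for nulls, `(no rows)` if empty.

debit | 351.5 | 703 ; fee | 160.8 | 804 ; transfer | 61 | 183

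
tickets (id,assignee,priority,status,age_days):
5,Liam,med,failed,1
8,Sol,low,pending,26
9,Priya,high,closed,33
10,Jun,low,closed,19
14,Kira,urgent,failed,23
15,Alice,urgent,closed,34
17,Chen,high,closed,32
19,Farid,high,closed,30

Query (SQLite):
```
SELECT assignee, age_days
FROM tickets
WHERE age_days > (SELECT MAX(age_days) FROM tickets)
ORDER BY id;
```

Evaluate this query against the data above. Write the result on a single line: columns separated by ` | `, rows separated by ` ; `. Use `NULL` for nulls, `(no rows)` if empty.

Scalar subquery: MAX(age_days) over all tickets rows = 34.
Keep rows where age_days > that value.

(no rows)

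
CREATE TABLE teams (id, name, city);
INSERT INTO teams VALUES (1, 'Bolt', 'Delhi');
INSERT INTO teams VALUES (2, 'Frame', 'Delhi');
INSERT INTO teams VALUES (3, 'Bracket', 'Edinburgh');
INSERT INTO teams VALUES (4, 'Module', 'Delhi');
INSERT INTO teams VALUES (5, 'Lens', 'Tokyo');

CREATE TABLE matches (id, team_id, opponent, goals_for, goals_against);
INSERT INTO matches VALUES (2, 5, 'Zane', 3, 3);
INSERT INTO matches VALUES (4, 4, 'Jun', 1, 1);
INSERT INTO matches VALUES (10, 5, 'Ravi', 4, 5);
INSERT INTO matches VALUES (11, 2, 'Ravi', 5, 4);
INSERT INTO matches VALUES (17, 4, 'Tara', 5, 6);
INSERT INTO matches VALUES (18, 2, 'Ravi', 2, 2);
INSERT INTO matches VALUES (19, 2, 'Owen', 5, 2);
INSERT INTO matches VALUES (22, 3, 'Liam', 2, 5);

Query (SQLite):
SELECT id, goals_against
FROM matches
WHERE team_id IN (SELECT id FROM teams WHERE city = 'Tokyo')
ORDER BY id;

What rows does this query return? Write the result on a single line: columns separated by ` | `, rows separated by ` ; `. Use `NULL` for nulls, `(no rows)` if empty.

2 | 3 ; 10 | 5

Inner query: teams.id where city = 'Tokyo'.
Outer: keep matches rows whose team_id is in that set.
Inner query → {5}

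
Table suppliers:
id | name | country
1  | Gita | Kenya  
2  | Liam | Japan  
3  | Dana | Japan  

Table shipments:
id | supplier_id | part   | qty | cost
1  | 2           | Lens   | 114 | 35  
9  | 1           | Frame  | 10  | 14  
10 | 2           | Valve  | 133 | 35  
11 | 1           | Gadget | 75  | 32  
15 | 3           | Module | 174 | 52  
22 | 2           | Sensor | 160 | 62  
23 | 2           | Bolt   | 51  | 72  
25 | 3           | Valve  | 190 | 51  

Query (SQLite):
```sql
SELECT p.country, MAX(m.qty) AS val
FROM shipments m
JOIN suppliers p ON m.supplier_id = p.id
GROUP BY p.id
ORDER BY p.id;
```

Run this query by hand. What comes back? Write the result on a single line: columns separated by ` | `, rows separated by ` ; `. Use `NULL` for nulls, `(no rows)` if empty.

Join each shipments row to its suppliers via supplier_id.
Group joined rows by suppliers.id; compute MAX(m.qty) per group.
  1: ids {9, 11} → MAX(m.qty)=75
  2: ids {1, 10, 22, 23} → MAX(m.qty)=160
  3: ids {15, 25} → MAX(m.qty)=190

Kenya | 75 ; Japan | 160 ; Japan | 190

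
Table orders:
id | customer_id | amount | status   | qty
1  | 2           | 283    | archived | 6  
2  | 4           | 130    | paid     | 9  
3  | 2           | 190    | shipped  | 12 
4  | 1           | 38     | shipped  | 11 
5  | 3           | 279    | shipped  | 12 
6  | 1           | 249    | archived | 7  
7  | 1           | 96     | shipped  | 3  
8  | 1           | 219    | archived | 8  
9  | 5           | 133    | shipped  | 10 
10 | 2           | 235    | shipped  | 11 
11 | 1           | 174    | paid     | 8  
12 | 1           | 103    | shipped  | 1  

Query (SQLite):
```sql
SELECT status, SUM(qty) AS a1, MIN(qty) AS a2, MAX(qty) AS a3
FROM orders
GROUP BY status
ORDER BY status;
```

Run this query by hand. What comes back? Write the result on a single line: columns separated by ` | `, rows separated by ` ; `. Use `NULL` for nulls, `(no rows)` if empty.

Group orders by status.
Per group compute: SUM(qty), MIN(qty), MAX(qty).
  archived: ids {1, 6, 8} → SUM(qty)=21, MIN(qty)=6, MAX(qty)=8
  paid: ids {2, 11} → SUM(qty)=17, MIN(qty)=8, MAX(qty)=9
  shipped: ids {3, 4, 5, 7, 9, 10, 12} → SUM(qty)=60, MIN(qty)=1, MAX(qty)=12

archived | 21 | 6 | 8 ; paid | 17 | 8 | 9 ; shipped | 60 | 1 | 12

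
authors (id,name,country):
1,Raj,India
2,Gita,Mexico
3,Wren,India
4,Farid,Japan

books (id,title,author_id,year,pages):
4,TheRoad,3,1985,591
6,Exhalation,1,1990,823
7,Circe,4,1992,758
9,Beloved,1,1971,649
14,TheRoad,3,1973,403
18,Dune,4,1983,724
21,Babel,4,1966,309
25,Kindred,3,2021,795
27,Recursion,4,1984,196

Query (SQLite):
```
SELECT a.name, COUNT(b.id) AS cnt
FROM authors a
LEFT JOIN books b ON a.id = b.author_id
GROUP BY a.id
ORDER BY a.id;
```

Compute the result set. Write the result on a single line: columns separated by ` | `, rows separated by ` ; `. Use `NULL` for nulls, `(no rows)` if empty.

Raj | 2 ; Gita | 0 ; Wren | 3 ; Farid | 4

LEFT JOIN keeps every authors row; unmatched ones get NULL for books columns.
Group by authors.id and compute COUNT(b.id). COUNT(col) of an all-NULL group is 0.
  1: ids {6, 9} → COUNT(b.id)=2
  2: ids {—} → COUNT(b.id)=0
  3: ids {4, 14, 25} → COUNT(b.id)=3
  4: ids {7, 18, 21, 27} → COUNT(b.id)=4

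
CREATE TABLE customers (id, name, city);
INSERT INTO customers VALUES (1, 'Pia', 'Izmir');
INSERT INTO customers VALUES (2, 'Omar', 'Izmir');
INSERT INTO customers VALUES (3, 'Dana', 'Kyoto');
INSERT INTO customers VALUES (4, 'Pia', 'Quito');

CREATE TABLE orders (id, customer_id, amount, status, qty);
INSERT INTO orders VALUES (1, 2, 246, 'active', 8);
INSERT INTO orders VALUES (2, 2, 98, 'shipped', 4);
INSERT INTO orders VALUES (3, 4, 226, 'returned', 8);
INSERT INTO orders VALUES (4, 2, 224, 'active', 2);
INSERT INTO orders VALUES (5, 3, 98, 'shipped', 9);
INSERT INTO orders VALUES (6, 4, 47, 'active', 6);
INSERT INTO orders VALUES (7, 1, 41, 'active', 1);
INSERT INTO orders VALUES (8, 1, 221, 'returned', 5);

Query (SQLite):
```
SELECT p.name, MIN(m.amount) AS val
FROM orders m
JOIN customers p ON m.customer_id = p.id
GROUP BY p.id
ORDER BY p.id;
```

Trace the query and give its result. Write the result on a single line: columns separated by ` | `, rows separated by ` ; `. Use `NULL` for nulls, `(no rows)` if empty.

Join each orders row to its customers via customer_id.
Group joined rows by customers.id; compute MIN(m.amount) per group.
  1: ids {7, 8} → MIN(m.amount)=41
  2: ids {1, 2, 4} → MIN(m.amount)=98
  3: ids {5} → MIN(m.amount)=98
  4: ids {3, 6} → MIN(m.amount)=47

Pia | 41 ; Omar | 98 ; Dana | 98 ; Pia | 47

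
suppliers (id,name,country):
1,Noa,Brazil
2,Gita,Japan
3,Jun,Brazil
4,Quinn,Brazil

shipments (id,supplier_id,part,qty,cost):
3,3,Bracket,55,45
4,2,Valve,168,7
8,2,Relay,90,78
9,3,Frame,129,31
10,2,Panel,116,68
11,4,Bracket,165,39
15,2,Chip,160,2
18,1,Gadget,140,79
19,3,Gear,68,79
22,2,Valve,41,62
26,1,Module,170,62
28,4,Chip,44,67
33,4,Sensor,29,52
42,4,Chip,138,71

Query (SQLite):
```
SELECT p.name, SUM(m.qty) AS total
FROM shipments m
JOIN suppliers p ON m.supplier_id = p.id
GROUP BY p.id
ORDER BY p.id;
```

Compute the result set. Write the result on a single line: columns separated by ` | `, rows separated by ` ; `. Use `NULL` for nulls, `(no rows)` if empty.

Noa | 310 ; Gita | 575 ; Jun | 252 ; Quinn | 376

Join each shipments row to its suppliers via supplier_id.
Group joined rows by suppliers.id; compute SUM(m.qty) per group.
  1: ids {18, 26} → SUM(m.qty)=310
  2: ids {4, 8, 10, 15, 22} → SUM(m.qty)=575
  3: ids {3, 9, 19} → SUM(m.qty)=252
  4: ids {11, 28, 33, 42} → SUM(m.qty)=376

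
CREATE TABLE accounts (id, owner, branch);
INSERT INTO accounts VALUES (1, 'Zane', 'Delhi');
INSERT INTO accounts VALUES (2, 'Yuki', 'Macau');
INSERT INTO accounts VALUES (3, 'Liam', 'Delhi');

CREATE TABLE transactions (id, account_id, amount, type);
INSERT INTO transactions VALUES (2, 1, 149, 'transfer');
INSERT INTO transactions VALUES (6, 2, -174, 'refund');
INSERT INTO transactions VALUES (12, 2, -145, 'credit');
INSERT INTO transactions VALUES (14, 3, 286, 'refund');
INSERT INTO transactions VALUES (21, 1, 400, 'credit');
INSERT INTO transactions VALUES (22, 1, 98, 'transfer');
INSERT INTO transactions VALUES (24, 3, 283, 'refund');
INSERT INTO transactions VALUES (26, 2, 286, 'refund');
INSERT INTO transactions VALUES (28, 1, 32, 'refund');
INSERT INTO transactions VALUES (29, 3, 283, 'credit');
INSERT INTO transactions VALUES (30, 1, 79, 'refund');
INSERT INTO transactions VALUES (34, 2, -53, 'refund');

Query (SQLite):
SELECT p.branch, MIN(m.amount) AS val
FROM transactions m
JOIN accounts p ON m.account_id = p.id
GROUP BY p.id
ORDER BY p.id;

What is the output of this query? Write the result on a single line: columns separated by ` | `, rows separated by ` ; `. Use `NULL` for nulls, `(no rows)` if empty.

Delhi | 32 ; Macau | -174 ; Delhi | 283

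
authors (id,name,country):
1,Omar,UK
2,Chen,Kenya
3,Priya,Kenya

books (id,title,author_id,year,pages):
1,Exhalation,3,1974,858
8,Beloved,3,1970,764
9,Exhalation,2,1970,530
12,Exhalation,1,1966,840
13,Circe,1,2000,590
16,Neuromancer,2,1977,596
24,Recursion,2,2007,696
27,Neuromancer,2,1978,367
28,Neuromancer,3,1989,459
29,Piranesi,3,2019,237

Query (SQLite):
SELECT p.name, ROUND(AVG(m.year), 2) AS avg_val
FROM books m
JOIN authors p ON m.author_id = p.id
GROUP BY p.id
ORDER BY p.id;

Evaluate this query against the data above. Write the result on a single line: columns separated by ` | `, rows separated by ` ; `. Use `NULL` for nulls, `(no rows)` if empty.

Omar | 1983 ; Chen | 1983 ; Priya | 1988

Join each books row to its authors via author_id.
Group joined rows by authors.id; compute ROUND(AVG(m.year), 2) per group.
  1: ids {12, 13} → ROUND(AVG(m.year), 2)=1983
  2: ids {9, 16, 24, 27} → ROUND(AVG(m.year), 2)=1983
  3: ids {1, 8, 28, 29} → ROUND(AVG(m.year), 2)=1988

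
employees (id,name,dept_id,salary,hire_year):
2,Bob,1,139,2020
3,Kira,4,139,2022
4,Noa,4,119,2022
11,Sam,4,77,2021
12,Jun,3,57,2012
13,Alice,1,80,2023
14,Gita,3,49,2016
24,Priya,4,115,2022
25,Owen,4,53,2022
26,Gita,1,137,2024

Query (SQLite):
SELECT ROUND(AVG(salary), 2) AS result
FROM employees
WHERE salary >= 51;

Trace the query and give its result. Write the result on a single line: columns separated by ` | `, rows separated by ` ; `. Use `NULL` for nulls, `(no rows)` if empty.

101.78

Rows where salary >= 51 → salary values: [139, 139, 119, 77, 57, 80, 115, 53, 137].
AVG = 916 / 9 (rounded to 2 dp).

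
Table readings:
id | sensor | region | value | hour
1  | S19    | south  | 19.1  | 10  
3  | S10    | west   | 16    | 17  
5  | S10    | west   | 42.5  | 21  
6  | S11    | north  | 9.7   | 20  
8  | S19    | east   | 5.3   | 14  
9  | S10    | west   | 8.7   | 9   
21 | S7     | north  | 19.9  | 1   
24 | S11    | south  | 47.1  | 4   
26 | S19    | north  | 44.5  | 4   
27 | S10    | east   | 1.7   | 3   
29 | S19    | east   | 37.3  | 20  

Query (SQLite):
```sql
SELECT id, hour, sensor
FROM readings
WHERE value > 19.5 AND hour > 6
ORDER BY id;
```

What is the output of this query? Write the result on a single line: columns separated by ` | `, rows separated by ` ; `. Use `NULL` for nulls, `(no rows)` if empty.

value > 19.5: ids {5, 21, 24, 26, 29}
hour > 6: ids {1, 3, 5, 6, 8, 9, 29}
Combine with AND.

5 | 21 | S10 ; 29 | 20 | S19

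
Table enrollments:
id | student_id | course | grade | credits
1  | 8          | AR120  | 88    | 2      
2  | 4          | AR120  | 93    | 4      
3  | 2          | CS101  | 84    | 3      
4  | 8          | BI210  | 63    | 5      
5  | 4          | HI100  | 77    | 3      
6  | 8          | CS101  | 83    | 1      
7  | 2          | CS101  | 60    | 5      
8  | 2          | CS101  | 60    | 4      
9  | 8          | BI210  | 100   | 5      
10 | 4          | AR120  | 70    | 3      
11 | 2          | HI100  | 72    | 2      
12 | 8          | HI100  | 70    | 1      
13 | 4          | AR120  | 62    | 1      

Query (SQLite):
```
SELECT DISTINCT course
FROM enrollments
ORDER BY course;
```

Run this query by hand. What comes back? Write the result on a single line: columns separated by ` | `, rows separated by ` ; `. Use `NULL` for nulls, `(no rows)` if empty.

Collect distinct course values from enrollments.

AR120 ; BI210 ; CS101 ; HI100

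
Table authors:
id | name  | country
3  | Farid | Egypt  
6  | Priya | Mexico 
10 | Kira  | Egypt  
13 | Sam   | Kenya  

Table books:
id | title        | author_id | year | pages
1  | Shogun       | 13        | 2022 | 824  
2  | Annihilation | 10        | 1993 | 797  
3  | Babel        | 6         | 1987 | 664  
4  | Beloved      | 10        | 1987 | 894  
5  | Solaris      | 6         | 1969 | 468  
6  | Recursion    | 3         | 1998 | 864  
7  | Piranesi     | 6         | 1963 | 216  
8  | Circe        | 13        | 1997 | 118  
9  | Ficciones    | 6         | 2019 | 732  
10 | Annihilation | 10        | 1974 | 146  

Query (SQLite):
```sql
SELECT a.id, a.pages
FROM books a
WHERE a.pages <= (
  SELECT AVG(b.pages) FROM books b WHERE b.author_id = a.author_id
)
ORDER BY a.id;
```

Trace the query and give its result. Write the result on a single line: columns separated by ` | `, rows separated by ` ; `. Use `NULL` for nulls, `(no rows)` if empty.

5 | 468 ; 6 | 864 ; 7 | 216 ; 8 | 118 ; 10 | 146

For each books row a, compute AVG(pages) over rows sharing a.author_id.
Keep row a if a.pages <= that per-group AVG.
  author_id=3: AVG(pages) = 864.0
  author_id=6: AVG(pages) = 520.0
  author_id=10: AVG(pages) = 612.333333
  author_id=13: AVG(pages) = 471.0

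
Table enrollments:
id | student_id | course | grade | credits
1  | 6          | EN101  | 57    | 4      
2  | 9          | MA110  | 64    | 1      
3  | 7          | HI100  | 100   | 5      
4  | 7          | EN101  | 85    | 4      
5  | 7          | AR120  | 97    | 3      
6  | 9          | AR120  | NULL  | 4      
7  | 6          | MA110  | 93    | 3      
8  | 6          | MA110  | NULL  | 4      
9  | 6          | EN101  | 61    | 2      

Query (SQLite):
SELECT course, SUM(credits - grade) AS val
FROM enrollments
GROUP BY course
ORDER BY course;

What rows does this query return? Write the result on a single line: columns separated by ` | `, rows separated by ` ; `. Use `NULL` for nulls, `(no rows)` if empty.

AR120 | -94 ; EN101 | -193 ; HI100 | -95 ; MA110 | -153

For each row compute credits - grade.
Group by course; take SUM of the expression per group.
  AR120: ids {5, 6} → SUM(credits - grade)=-94
  EN101: ids {1, 4, 9} → SUM(credits - grade)=-193
  HI100: ids {3} → SUM(credits - grade)=-95
  MA110: ids {2, 7, 8} → SUM(credits - grade)=-153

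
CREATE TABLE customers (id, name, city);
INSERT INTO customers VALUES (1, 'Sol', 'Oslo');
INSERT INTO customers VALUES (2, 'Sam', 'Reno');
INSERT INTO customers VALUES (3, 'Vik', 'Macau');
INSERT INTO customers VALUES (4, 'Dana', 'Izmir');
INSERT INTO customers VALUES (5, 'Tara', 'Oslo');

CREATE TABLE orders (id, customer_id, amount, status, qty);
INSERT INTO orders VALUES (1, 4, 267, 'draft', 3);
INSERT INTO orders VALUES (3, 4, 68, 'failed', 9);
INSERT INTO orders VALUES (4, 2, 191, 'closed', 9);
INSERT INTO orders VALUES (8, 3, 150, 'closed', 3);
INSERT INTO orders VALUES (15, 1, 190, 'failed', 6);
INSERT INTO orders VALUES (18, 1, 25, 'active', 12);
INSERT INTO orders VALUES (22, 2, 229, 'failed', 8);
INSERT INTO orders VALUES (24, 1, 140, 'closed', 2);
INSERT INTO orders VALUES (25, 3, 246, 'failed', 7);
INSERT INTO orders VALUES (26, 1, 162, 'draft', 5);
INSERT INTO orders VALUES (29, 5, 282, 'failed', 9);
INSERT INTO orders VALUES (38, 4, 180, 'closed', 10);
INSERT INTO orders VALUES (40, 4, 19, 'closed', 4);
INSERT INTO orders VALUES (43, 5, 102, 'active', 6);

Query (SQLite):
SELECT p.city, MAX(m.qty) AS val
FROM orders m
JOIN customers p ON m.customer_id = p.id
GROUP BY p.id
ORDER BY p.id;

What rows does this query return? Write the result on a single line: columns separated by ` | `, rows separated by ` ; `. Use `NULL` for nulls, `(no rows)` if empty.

Join each orders row to its customers via customer_id.
Group joined rows by customers.id; compute MAX(m.qty) per group.
  1: ids {15, 18, 24, 26} → MAX(m.qty)=12
  2: ids {4, 22} → MAX(m.qty)=9
  3: ids {8, 25} → MAX(m.qty)=7
  4: ids {1, 3, 38, 40} → MAX(m.qty)=10
  5: ids {29, 43} → MAX(m.qty)=9

Oslo | 12 ; Reno | 9 ; Macau | 7 ; Izmir | 10 ; Oslo | 9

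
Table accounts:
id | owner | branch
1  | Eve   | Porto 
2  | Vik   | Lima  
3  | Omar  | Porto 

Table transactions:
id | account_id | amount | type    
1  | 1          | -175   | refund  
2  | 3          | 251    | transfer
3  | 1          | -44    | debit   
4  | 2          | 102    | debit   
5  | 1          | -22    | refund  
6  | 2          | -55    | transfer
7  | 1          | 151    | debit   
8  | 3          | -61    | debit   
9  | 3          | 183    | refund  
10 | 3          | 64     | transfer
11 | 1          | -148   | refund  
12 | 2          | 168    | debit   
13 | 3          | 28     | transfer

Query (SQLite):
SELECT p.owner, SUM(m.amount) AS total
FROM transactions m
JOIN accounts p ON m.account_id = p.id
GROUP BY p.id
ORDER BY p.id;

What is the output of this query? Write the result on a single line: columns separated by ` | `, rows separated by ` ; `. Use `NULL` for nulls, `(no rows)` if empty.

Eve | -238 ; Vik | 215 ; Omar | 465

Join each transactions row to its accounts via account_id.
Group joined rows by accounts.id; compute SUM(m.amount) per group.
  1: ids {1, 3, 5, 7, 11} → SUM(m.amount)=-238
  2: ids {4, 6, 12} → SUM(m.amount)=215
  3: ids {2, 8, 9, 10, 13} → SUM(m.amount)=465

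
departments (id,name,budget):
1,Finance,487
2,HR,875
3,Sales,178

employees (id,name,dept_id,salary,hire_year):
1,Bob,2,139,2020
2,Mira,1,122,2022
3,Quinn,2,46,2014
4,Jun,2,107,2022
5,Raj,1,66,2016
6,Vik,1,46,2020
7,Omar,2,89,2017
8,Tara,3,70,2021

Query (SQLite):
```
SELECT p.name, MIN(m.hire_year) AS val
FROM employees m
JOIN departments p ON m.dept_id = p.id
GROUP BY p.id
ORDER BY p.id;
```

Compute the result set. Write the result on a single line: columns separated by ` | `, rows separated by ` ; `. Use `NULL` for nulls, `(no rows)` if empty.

Join each employees row to its departments via dept_id.
Group joined rows by departments.id; compute MIN(m.hire_year) per group.
  1: ids {2, 5, 6} → MIN(m.hire_year)=2016
  2: ids {1, 3, 4, 7} → MIN(m.hire_year)=2014
  3: ids {8} → MIN(m.hire_year)=2021

Finance | 2016 ; HR | 2014 ; Sales | 2021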